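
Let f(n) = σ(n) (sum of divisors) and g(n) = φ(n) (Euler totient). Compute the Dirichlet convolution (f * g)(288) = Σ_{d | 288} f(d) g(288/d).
(σ * φ)(288) = 5184

Divisors of 288: [1, 2, 3, 4, 6, 8, 9, 12, 16, 18, 24, 32, 36, 48, 72, 96, 144, 288]. For each d | 288:
  d = 1: σ(1) · φ(288/1) = 1 · 96 = 96
  d = 2: σ(2) · φ(288/2) = 3 · 48 = 144
  d = 3: σ(3) · φ(288/3) = 4 · 32 = 128
  d = 4: σ(4) · φ(288/4) = 7 · 24 = 168
  d = 6: σ(6) · φ(288/6) = 12 · 16 = 192
  d = 8: σ(8) · φ(288/8) = 15 · 12 = 180
  d = 9: σ(9) · φ(288/9) = 13 · 16 = 208
  d = 12: σ(12) · φ(288/12) = 28 · 8 = 224
  d = 16: σ(16) · φ(288/16) = 31 · 6 = 186
  d = 18: σ(18) · φ(288/18) = 39 · 8 = 312
  d = 24: σ(24) · φ(288/24) = 60 · 4 = 240
  d = 32: σ(32) · φ(288/32) = 63 · 6 = 378
  d = 36: σ(36) · φ(288/36) = 91 · 4 = 364
  d = 48: σ(48) · φ(288/48) = 124 · 2 = 248
  d = 72: σ(72) · φ(288/72) = 195 · 2 = 390
  d = 96: σ(96) · φ(288/96) = 252 · 2 = 504
  d = 144: σ(144) · φ(288/144) = 403 · 1 = 403
  d = 288: σ(288) · φ(288/288) = 819 · 1 = 819
Summing: (σ * φ)(288) = 96 + 144 + 128 + 168 + 192 + 180 + 208 + 224 + 186 + 312 + 240 + 378 + 364 + 248 + 390 + 504 + 403 + 819 = 5184.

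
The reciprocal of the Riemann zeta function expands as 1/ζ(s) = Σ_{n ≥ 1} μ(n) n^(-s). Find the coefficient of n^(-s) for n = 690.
μ(690) = 1

Factor n = 690 = 2 · 3 · 5 · 23. μ(n) = 0 if any exponent ≥ 2 (not squarefree); otherwise μ(n) = (−1)^{ω(n)} where ω(n) is the number of distinct prime factors. Applying: μ(690) = 1.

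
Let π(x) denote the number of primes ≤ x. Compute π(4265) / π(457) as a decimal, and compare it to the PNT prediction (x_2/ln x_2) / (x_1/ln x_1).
π(4265)/π(457) = 585/88 ≈ 6.6477;  PNT prediction ≈ 6.8387.

π(457) = 88 and π(4265) = 585, so π(4265)/π(457) ≈ 6.6477. The PNT-predicted ratio is (4265/ln(4265)) / (457/ln(457)) ≈ 6.8387. The two agree to within a few percent, as expected.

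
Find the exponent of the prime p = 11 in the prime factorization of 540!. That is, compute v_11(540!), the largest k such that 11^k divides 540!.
v_11(540!) = 53

Legendre's formula: v_p(n!) = Σ_{k ≥ 1} ⌊n / p^k⌋. For p = 11, n = 540, the terms are:
  ⌊540/11^1⌋ = ⌊540/11⌋ = 49
  ⌊540/11^2⌋ = ⌊540/121⌋ = 4
(the next term ⌊540/11^3⌋ = 0, terminating the sum). Summing: v_11(540!) = 49 + 4 = 53.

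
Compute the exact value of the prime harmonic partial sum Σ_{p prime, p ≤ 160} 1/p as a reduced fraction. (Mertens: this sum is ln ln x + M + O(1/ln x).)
Σ 1/p = 67195167335560670940823020383181530154843058347995389615845419/35375166993717494840635767087951744212057570647889977422429870

π(160) = 37, so the primes ≤ 160 are [2, 3, 5, 7, 11, 13, 17, 19, 23, 29, 31, 37, 41, 43, 47, 53, 59, 61, 67, 71, 73, 79, 83, 89, 97, 101, 103, 107, 109, 113, 127, 131, 137, 139, 149, 151, 157]. Summing 1/p over these primes: 67195167335560670940823020383181530154843058347995389615845419/35375166993717494840635767087951744212057570647889977422429870 ≈ 1.8995. Mertens estimate ln ln(160) + 0.2615 ≈ 1.8859.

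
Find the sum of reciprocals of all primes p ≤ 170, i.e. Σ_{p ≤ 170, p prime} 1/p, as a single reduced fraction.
Σ 1/p = 1840793455149223796977553240989608507934961889604586193282330007699/962947420735983927056946215901134429196419130606213075415963491270

π(170) = 39, so the primes ≤ 170 are [2, 3, 5, 7, 11, 13, 17, 19, 23, 29, 31, 37, 41, 43, 47, 53, 59, 61, 67, 71, 73, 79, 83, 89, 97, 101, 103, 107, 109, 113, 127, 131, 137, 139, 149, 151, 157, 163, 167]. Summing 1/p over these primes: 1840793455149223796977553240989608507934961889604586193282330007699/962947420735983927056946215901134429196419130606213075415963491270 ≈ 1.9116. Mertens estimate ln ln(170) + 0.2615 ≈ 1.8977.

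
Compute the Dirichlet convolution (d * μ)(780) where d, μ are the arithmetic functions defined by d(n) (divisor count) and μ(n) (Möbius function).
(d * μ)(780) = 1

Divisors of 780: [1, 2, 3, 4, 5, 6, 10, 12, 13, 15, 20, 26, 30, 39, 52, 60, 65, 78, 130, 156, 195, 260, 390, 780]. For each d | 780:
  d = 1: d(1) · μ(780/1) = 1 · 0 = 0
  d = 2: d(2) · μ(780/2) = 2 · 1 = 2
  d = 3: d(3) · μ(780/3) = 2 · 0 = 0
  d = 4: d(4) · μ(780/4) = 3 · -1 = -3
  d = 5: d(5) · μ(780/5) = 2 · 0 = 0
  d = 6: d(6) · μ(780/6) = 4 · -1 = -4
  d = 10: d(10) · μ(780/10) = 4 · -1 = -4
  d = 12: d(12) · μ(780/12) = 6 · 1 = 6
  d = 13: d(13) · μ(780/13) = 2 · 0 = 0
  d = 15: d(15) · μ(780/15) = 4 · 0 = 0
  d = 20: d(20) · μ(780/20) = 6 · 1 = 6
  d = 26: d(26) · μ(780/26) = 4 · -1 = -4
  d = 30: d(30) · μ(780/30) = 8 · 1 = 8
  d = 39: d(39) · μ(780/39) = 4 · 0 = 0
  d = 52: d(52) · μ(780/52) = 6 · 1 = 6
  d = 60: d(60) · μ(780/60) = 12 · -1 = -12
  d = 65: d(65) · μ(780/65) = 4 · 0 = 0
  d = 78: d(78) · μ(780/78) = 8 · 1 = 8
  d = 130: d(130) · μ(780/130) = 8 · 1 = 8
  d = 156: d(156) · μ(780/156) = 12 · -1 = -12
  d = 195: d(195) · μ(780/195) = 8 · 0 = 0
  d = 260: d(260) · μ(780/260) = 12 · -1 = -12
  d = 390: d(390) · μ(780/390) = 16 · -1 = -16
  d = 780: d(780) · μ(780/780) = 24 · 1 = 24
Summing: (d * μ)(780) = 0 + 2 + 0 + -3 + 0 + -4 + -4 + 6 + 0 + 0 + 6 + -4 + 8 + 0 + 6 + -12 + 0 + 8 + 8 + -12 + 0 + -12 + -16 + 24 = 1.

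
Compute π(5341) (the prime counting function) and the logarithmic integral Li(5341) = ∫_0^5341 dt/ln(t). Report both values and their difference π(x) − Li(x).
π(5341) = 706;  Li(5341) ≈ 724.16;  π(x) − Li(x) ≈ -18.16.

Direct count of primes ≤ 5341 gives π(5341) = 706. Numerical evaluation of the logarithmic integral gives Li(5341) ≈ 724.16. The difference π(x) − Li(x) ≈ -18.16 is typically negative for small/moderate x (Li(x) overestimates), though Littlewood's theorem shows this sign changes infinitely often.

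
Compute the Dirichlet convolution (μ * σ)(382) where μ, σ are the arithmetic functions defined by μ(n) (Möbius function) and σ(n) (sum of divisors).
(μ * σ)(382) = 382

Divisors of 382: [1, 2, 191, 382]. For each d | 382:
  d = 1: μ(1) · σ(382/1) = 1 · 576 = 576
  d = 2: μ(2) · σ(382/2) = -1 · 192 = -192
  d = 191: μ(191) · σ(382/191) = -1 · 3 = -3
  d = 382: μ(382) · σ(382/382) = 1 · 1 = 1
Summing: (μ * σ)(382) = 576 + -192 + -3 + 1 = 382.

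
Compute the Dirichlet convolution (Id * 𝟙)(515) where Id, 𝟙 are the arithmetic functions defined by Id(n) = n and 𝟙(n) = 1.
(Id * 𝟙)(515) = 624

Divisors of 515: [1, 5, 103, 515]. For each d | 515:
  d = 1: Id(1) · 𝟙(515/1) = 1 · 1 = 1
  d = 5: Id(5) · 𝟙(515/5) = 5 · 1 = 5
  d = 103: Id(103) · 𝟙(515/103) = 103 · 1 = 103
  d = 515: Id(515) · 𝟙(515/515) = 515 · 1 = 515
Summing: (Id * 𝟙)(515) = 1 + 5 + 103 + 515 = 624.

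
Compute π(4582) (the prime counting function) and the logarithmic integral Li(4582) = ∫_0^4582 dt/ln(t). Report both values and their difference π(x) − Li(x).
π(4582) = 619;  Li(4582) ≈ 634.95;  π(x) − Li(x) ≈ -15.95.

Direct count of primes ≤ 4582 gives π(4582) = 619. Numerical evaluation of the logarithmic integral gives Li(4582) ≈ 634.95. The difference π(x) − Li(x) ≈ -15.95 is typically negative for small/moderate x (Li(x) overestimates), though Littlewood's theorem shows this sign changes infinitely often.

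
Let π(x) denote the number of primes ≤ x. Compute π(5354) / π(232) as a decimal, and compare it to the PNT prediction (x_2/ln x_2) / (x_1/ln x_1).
π(5354)/π(232) = 708/50 ≈ 14.1600;  PNT prediction ≈ 14.6405.

π(232) = 50 and π(5354) = 708, so π(5354)/π(232) ≈ 14.1600. The PNT-predicted ratio is (5354/ln(5354)) / (232/ln(232)) ≈ 14.6405. The two agree to within a few percent, as expected.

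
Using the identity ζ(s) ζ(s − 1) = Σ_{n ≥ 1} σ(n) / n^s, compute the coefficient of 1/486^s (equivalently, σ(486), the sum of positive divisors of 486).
σ(486) = 1092

In the product (Σ m^0/m^s)(Σ k / k^s) = Σ (Σ_{d | n} d) / n^s, the coefficient of 1/n^s is σ(n) = Σ_{d | n} d. For n = 486, divisors are [1, 2, 3, 6, 9, 18, 27, 54, 81, 162, 243, 486]; summing: σ(486) = 1092.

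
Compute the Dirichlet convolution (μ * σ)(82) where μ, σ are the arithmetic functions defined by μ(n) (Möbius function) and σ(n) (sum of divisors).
(μ * σ)(82) = 82

Divisors of 82: [1, 2, 41, 82]. For each d | 82:
  d = 1: μ(1) · σ(82/1) = 1 · 126 = 126
  d = 2: μ(2) · σ(82/2) = -1 · 42 = -42
  d = 41: μ(41) · σ(82/41) = -1 · 3 = -3
  d = 82: μ(82) · σ(82/82) = 1 · 1 = 1
Summing: (μ * σ)(82) = 126 + -42 + -3 + 1 = 82.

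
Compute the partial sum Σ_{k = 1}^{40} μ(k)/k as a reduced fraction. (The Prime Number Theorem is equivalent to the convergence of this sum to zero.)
Σ μ(k)/k = 124873406579/2473579378270

Values of μ(k) for 1 ≤ k ≤ 40: μ(1) = 1, μ(2) = -1, μ(3) = -1, μ(5) = -1, μ(6) = 1, μ(7) = -1, μ(10) = 1, μ(11) = -1, μ(13) = -1, μ(14) = 1, μ(15) = 1, μ(17) = -1, μ(19) = -1, μ(21) = 1, μ(22) = 1, μ(23) = -1, μ(26) = 1, μ(29) = -1, μ(30) = -1, μ(31) = -1, μ(33) = 1, μ(34) = 1, μ(35) = 1, μ(37) = -1, μ(38) = 1, μ(39) = 1, with μ = 0 on non-squarefree integers. Summing μ(k)/k for k where μ(k) ≠ 0 gives 124873406579/2473579378270 ≈ 0.0505. (PNT ⟺ this sum → 0 as n → ∞.)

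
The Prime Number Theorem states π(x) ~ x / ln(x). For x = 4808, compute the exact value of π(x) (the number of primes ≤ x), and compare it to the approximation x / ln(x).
π(4808) = 647;  x/ln(x) ≈ 567.11;  relative error ≈ 12.35%.

Directly count primes up to 4808: π(4808) = 647. The PNT approximation gives 4808/ln(4808) ≈ 4808/8.47804 ≈ 567.11. Relative error (π(x) − x/ln(x)) / π(x) ≈ 12.35%; the approximation is known to undercount slightly (Li(x) is a better estimate).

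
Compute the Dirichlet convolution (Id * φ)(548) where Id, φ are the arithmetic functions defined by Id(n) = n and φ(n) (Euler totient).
(Id * φ)(548) = 2184

Divisors of 548: [1, 2, 4, 137, 274, 548]. For each d | 548:
  d = 1: Id(1) · φ(548/1) = 1 · 272 = 272
  d = 2: Id(2) · φ(548/2) = 2 · 136 = 272
  d = 4: Id(4) · φ(548/4) = 4 · 136 = 544
  d = 137: Id(137) · φ(548/137) = 137 · 2 = 274
  d = 274: Id(274) · φ(548/274) = 274 · 1 = 274
  d = 548: Id(548) · φ(548/548) = 548 · 1 = 548
Summing: (Id * φ)(548) = 272 + 272 + 544 + 274 + 274 + 548 = 2184.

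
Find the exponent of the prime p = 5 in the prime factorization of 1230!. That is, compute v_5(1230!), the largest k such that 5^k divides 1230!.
v_5(1230!) = 305

Legendre's formula: v_p(n!) = Σ_{k ≥ 1} ⌊n / p^k⌋. For p = 5, n = 1230, the terms are:
  ⌊1230/5^1⌋ = ⌊1230/5⌋ = 246
  ⌊1230/5^2⌋ = ⌊1230/25⌋ = 49
  ⌊1230/5^3⌋ = ⌊1230/125⌋ = 9
  ⌊1230/5^4⌋ = ⌊1230/625⌋ = 1
(the next term ⌊1230/5^5⌋ = 0, terminating the sum). Summing: v_5(1230!) = 246 + 49 + 9 + 1 = 305.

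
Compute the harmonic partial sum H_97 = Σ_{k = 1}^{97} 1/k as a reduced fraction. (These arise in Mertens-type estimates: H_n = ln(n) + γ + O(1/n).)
H_97 = 359553024620966925518018240656745677092407/69720375229712477164533808935312303556800

Direct summation: H_97 = 1 + 1/2 + ... + 1/97. The least common denominator is lcm(1, ..., 97) = 69720375229712477164533808935312303556800; over this denominator the numerator is 69720375229712477164533808935312303556800 + 34860187614856238582266904467656151778400 + 23240125076570825721511269645104101185600 + 17430093807428119291133452233828075889200 + 13944075045942495432906761787062460711360 + 11620062538285412860755634822552050592800 + 9960053604244639594933401276473186222400 + 8715046903714059645566726116914037944600 + 7746708358856941907170423215034700395200 + 6972037522971247716453380893531230355680 + 6338215929973861560412164448664754868800 + 5810031269142706430377817411276025296400 + 5363105786900959781887216071947100273600 + 4980026802122319797466700638236593111200 + 4648025015314165144302253929020820237120 + 4357523451857029822783363058457018972300 + 4101198542924263362619635819724253150400 + 3873354179428470953585211607517350197600 + 3669493433142761956028095207121700187200 + 3486018761485623858226690446765615177840 + 3320017868081546531644467092157728740800 + 3169107964986930780206082224332377434400 + 3031320662161412050631904736317926241600 + 2905015634571353215188908705638012648200 + 2788815009188499086581352357412492142272 + 2681552893450479890943608035973550136800 + 2582236119618980635723474405011566798400 + 2490013401061159898733350319118296555600 + 2404150869990085419466683066734907019200 + 2324012507657082572151126964510410118560 + 2249044362248789585952703514042332372800 + 2178761725928514911391681529228509486150 + 2112738643324620520137388149554918289600 + 2050599271462131681309817909862126575200 + 1992010720848927918986680255294637244480 + 1936677089714235476792605803758675098800 + 1884334465667904788230643484738170366400 + 1834746716571380978014047603560850093600 + 1787701928966986593962405357315700091200 + 1743009380742811929113345223382807588920 + 1700496956822255540598385583788104964800 + 1660008934040773265822233546078864370400 + 1621404075109592492198460672914239617600 + 1584553982493465390103041112166188717200 + 1549341671771388381434084643006940079040 + 1515660331080706025315952368158963120800 + 1483412238930052705628378913517283054400 + 1452507817285676607594454352819006324100 + 1422864800606377084990485896639026603200 + 1394407504594249543290676178706246071136 + 1367066180974754454206545273241417716800 + 1340776446725239945471804017986775068400 + 1315478777919103342727052998779477425600 + 1291118059809490317861737202505783399200 + 1267643185994772312082432889732950973760 + 1245006700530579949366675159559148277800 + 1223164477714253985342698402373900062400 + 1202075434995042709733341533367453509600 + 1181701275079872494314132354835801755200 + 1162006253828541286075563482255205059280 + 1142956970978893068271046048119873828800 + 1124522181124394792976351757021166186400 + 1106672622693848843881489030719242913600 + 1089380862964257455695840764614254743075 + 1072621157380191956377443214389420054720 + 1056369321662310260068694074777459144800 + 1040602615368842942754235954258392590400 + 1025299635731065840654908954931063287600 + 1010440220720470683543968245439308747200 + 996005360424463959493340127647318622240 + 981977115911443340345546604722708500800 + 968338544857117738396302901879337549400 + 955073633283732563897723410072771281600 + 942167232833952394115321742369085183200 + 929605003062833028860450785804164047424 + 917373358285690489007023801780425046800 + 905459418567694508630309206952107838400 + 893850964483493296981202678657850045600 + 882536395312816166639668467535598779200 + 871504690371405964556672611691403794460 + 860745373206326878574491468337188932800 + 850248478411127770299192791894052482400 + 840004520839909363428118179943521729600 + 830004467020386632911116773039432185200 + 820239708584852672523927163944850630080 + 810702037554796246099230336457119808800 + 801383623330028473155561022244969006400 + 792276991246732695051520556083094358600 + 783375002581039069264424819497891051200 + 774670835885694190717042321503470039520 + 766157969557279968841030867421014324800 + 757830165540353012657976184079481560400 + 749681454082929861984234504680777457600 + 741706119465026352814189456758641527200 + 733898686628552391205619041424340037440 + 726253908642838303797227176409503162050 + 718766754945489455304472257065075294400 = 359553024620966925518018240656745677092407, so H_97 = 359553024620966925518018240656745677092407/69720375229712477164533808935312303556800 (already in lowest terms) ≈ 5.15707. (The PNT-adjacent estimate ln(97) + γ ≈ 5.15193 matches within O(1/n).)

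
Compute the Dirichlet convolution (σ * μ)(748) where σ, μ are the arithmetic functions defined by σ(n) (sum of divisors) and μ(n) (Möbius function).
(σ * μ)(748) = 748

Divisors of 748: [1, 2, 4, 11, 17, 22, 34, 44, 68, 187, 374, 748]. For each d | 748:
  d = 1: σ(1) · μ(748/1) = 1 · 0 = 0
  d = 2: σ(2) · μ(748/2) = 3 · -1 = -3
  d = 4: σ(4) · μ(748/4) = 7 · 1 = 7
  d = 11: σ(11) · μ(748/11) = 12 · 0 = 0
  d = 17: σ(17) · μ(748/17) = 18 · 0 = 0
  d = 22: σ(22) · μ(748/22) = 36 · 1 = 36
  d = 34: σ(34) · μ(748/34) = 54 · 1 = 54
  d = 44: σ(44) · μ(748/44) = 84 · -1 = -84
  d = 68: σ(68) · μ(748/68) = 126 · -1 = -126
  d = 187: σ(187) · μ(748/187) = 216 · 0 = 0
  d = 374: σ(374) · μ(748/374) = 648 · -1 = -648
  d = 748: σ(748) · μ(748/748) = 1512 · 1 = 1512
Summing: (σ * μ)(748) = 0 + -3 + 7 + 0 + 0 + 36 + 54 + -84 + -126 + 0 + -648 + 1512 = 748.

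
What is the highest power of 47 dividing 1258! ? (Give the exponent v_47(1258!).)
v_47(1258!) = 26

Legendre's formula: v_p(n!) = Σ_{k ≥ 1} ⌊n / p^k⌋. For p = 47, n = 1258, the terms are:
  ⌊1258/47^1⌋ = ⌊1258/47⌋ = 26
(the next term ⌊1258/47^2⌋ = 0, terminating the sum). Summing: v_47(1258!) = 26 = 26.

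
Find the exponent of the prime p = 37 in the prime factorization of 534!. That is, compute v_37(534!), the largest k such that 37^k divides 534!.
v_37(534!) = 14

Legendre's formula: v_p(n!) = Σ_{k ≥ 1} ⌊n / p^k⌋. For p = 37, n = 534, the terms are:
  ⌊534/37^1⌋ = ⌊534/37⌋ = 14
(the next term ⌊534/37^2⌋ = 0, terminating the sum). Summing: v_37(534!) = 14 = 14.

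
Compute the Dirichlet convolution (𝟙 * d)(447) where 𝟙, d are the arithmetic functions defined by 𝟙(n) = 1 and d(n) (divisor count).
(𝟙 * d)(447) = 9

Divisors of 447: [1, 3, 149, 447]. For each d | 447:
  d = 1: 𝟙(1) · d(447/1) = 1 · 4 = 4
  d = 3: 𝟙(3) · d(447/3) = 1 · 2 = 2
  d = 149: 𝟙(149) · d(447/149) = 1 · 2 = 2
  d = 447: 𝟙(447) · d(447/447) = 1 · 1 = 1
Summing: (𝟙 * d)(447) = 4 + 2 + 2 + 1 = 9.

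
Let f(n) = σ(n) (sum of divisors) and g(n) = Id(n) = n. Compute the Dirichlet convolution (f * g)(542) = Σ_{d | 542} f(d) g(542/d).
(σ * Id)(542) = 2715

Divisors of 542: [1, 2, 271, 542]. For each d | 542:
  d = 1: σ(1) · Id(542/1) = 1 · 542 = 542
  d = 2: σ(2) · Id(542/2) = 3 · 271 = 813
  d = 271: σ(271) · Id(542/271) = 272 · 2 = 544
  d = 542: σ(542) · Id(542/542) = 816 · 1 = 816
Summing: (σ * Id)(542) = 542 + 813 + 544 + 816 = 2715.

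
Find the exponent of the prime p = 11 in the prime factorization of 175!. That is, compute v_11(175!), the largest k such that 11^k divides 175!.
v_11(175!) = 16

Legendre's formula: v_p(n!) = Σ_{k ≥ 1} ⌊n / p^k⌋. For p = 11, n = 175, the terms are:
  ⌊175/11^1⌋ = ⌊175/11⌋ = 15
  ⌊175/11^2⌋ = ⌊175/121⌋ = 1
(the next term ⌊175/11^3⌋ = 0, terminating the sum). Summing: v_11(175!) = 15 + 1 = 16.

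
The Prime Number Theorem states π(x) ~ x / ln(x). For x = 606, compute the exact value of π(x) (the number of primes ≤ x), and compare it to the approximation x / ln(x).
π(606) = 110;  x/ln(x) ≈ 94.59;  relative error ≈ 14.01%.

Directly count primes up to 606: π(606) = 110. The PNT approximation gives 606/ln(606) ≈ 606/6.40688 ≈ 94.59. Relative error (π(x) − x/ln(x)) / π(x) ≈ 14.01%; the approximation is known to undercount slightly (Li(x) is a better estimate).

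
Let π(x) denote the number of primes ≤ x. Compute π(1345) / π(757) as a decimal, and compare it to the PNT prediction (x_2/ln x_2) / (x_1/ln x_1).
π(1345)/π(757) = 217/134 ≈ 1.6194;  PNT prediction ≈ 1.6350.

π(757) = 134 and π(1345) = 217, so π(1345)/π(757) ≈ 1.6194. The PNT-predicted ratio is (1345/ln(1345)) / (757/ln(757)) ≈ 1.6350. The two agree to within a few percent, as expected.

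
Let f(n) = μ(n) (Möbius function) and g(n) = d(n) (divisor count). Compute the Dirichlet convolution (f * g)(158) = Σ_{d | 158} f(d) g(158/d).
(μ * d)(158) = 1

Divisors of 158: [1, 2, 79, 158]. For each d | 158:
  d = 1: μ(1) · d(158/1) = 1 · 4 = 4
  d = 2: μ(2) · d(158/2) = -1 · 2 = -2
  d = 79: μ(79) · d(158/79) = -1 · 2 = -2
  d = 158: μ(158) · d(158/158) = 1 · 1 = 1
Summing: (μ * d)(158) = 4 + -2 + -2 + 1 = 1.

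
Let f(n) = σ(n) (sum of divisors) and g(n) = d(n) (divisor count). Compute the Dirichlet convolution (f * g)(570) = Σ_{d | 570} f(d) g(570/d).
(σ * d)(570) = 5280

Divisors of 570: [1, 2, 3, 5, 6, 10, 15, 19, 30, 38, 57, 95, 114, 190, 285, 570]. For each d | 570:
  d = 1: σ(1) · d(570/1) = 1 · 16 = 16
  d = 2: σ(2) · d(570/2) = 3 · 8 = 24
  d = 3: σ(3) · d(570/3) = 4 · 8 = 32
  d = 5: σ(5) · d(570/5) = 6 · 8 = 48
  d = 6: σ(6) · d(570/6) = 12 · 4 = 48
  d = 10: σ(10) · d(570/10) = 18 · 4 = 72
  d = 15: σ(15) · d(570/15) = 24 · 4 = 96
  d = 19: σ(19) · d(570/19) = 20 · 8 = 160
  d = 30: σ(30) · d(570/30) = 72 · 2 = 144
  d = 38: σ(38) · d(570/38) = 60 · 4 = 240
  d = 57: σ(57) · d(570/57) = 80 · 4 = 320
  d = 95: σ(95) · d(570/95) = 120 · 4 = 480
  d = 114: σ(114) · d(570/114) = 240 · 2 = 480
  d = 190: σ(190) · d(570/190) = 360 · 2 = 720
  d = 285: σ(285) · d(570/285) = 480 · 2 = 960
  d = 570: σ(570) · d(570/570) = 1440 · 1 = 1440
Summing: (σ * d)(570) = 16 + 24 + 32 + 48 + 48 + 72 + 96 + 160 + 144 + 240 + 320 + 480 + 480 + 720 + 960 + 1440 = 5280.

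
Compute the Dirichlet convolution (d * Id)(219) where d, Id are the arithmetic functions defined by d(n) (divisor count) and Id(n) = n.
(d * Id)(219) = 375

Divisors of 219: [1, 3, 73, 219]. For each d | 219:
  d = 1: d(1) · Id(219/1) = 1 · 219 = 219
  d = 3: d(3) · Id(219/3) = 2 · 73 = 146
  d = 73: d(73) · Id(219/73) = 2 · 3 = 6
  d = 219: d(219) · Id(219/219) = 4 · 1 = 4
Summing: (d * Id)(219) = 219 + 146 + 6 + 4 = 375.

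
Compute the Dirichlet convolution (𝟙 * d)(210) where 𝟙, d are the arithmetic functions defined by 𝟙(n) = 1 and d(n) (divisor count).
(𝟙 * d)(210) = 81

Divisors of 210: [1, 2, 3, 5, 6, 7, 10, 14, 15, 21, 30, 35, 42, 70, 105, 210]. For each d | 210:
  d = 1: 𝟙(1) · d(210/1) = 1 · 16 = 16
  d = 2: 𝟙(2) · d(210/2) = 1 · 8 = 8
  d = 3: 𝟙(3) · d(210/3) = 1 · 8 = 8
  d = 5: 𝟙(5) · d(210/5) = 1 · 8 = 8
  d = 6: 𝟙(6) · d(210/6) = 1 · 4 = 4
  d = 7: 𝟙(7) · d(210/7) = 1 · 8 = 8
  d = 10: 𝟙(10) · d(210/10) = 1 · 4 = 4
  d = 14: 𝟙(14) · d(210/14) = 1 · 4 = 4
  d = 15: 𝟙(15) · d(210/15) = 1 · 4 = 4
  d = 21: 𝟙(21) · d(210/21) = 1 · 4 = 4
  d = 30: 𝟙(30) · d(210/30) = 1 · 2 = 2
  d = 35: 𝟙(35) · d(210/35) = 1 · 4 = 4
  d = 42: 𝟙(42) · d(210/42) = 1 · 2 = 2
  d = 70: 𝟙(70) · d(210/70) = 1 · 2 = 2
  d = 105: 𝟙(105) · d(210/105) = 1 · 2 = 2
  d = 210: 𝟙(210) · d(210/210) = 1 · 1 = 1
Summing: (𝟙 * d)(210) = 16 + 8 + 8 + 8 + 4 + 8 + 4 + 4 + 4 + 4 + 2 + 4 + 2 + 2 + 2 + 1 = 81.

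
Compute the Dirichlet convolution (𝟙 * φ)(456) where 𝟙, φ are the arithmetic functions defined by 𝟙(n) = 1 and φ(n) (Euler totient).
(𝟙 * φ)(456) = 456

Divisors of 456: [1, 2, 3, 4, 6, 8, 12, 19, 24, 38, 57, 76, 114, 152, 228, 456]. For each d | 456:
  d = 1: 𝟙(1) · φ(456/1) = 1 · 144 = 144
  d = 2: 𝟙(2) · φ(456/2) = 1 · 72 = 72
  d = 3: 𝟙(3) · φ(456/3) = 1 · 72 = 72
  d = 4: 𝟙(4) · φ(456/4) = 1 · 36 = 36
  d = 6: 𝟙(6) · φ(456/6) = 1 · 36 = 36
  d = 8: 𝟙(8) · φ(456/8) = 1 · 36 = 36
  d = 12: 𝟙(12) · φ(456/12) = 1 · 18 = 18
  d = 19: 𝟙(19) · φ(456/19) = 1 · 8 = 8
  d = 24: 𝟙(24) · φ(456/24) = 1 · 18 = 18
  d = 38: 𝟙(38) · φ(456/38) = 1 · 4 = 4
  d = 57: 𝟙(57) · φ(456/57) = 1 · 4 = 4
  d = 76: 𝟙(76) · φ(456/76) = 1 · 2 = 2
  d = 114: 𝟙(114) · φ(456/114) = 1 · 2 = 2
  d = 152: 𝟙(152) · φ(456/152) = 1 · 2 = 2
  d = 228: 𝟙(228) · φ(456/228) = 1 · 1 = 1
  d = 456: 𝟙(456) · φ(456/456) = 1 · 1 = 1
Summing: (𝟙 * φ)(456) = 144 + 72 + 72 + 36 + 36 + 36 + 18 + 8 + 18 + 4 + 4 + 2 + 2 + 2 + 1 + 1 = 456.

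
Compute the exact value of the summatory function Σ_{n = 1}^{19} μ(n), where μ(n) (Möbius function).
Σ_{n ≤ 19} μ(n) = -3

Compute μ(n) for each 1 ≤ n ≤ 19: μ(1) = 1, μ(2) = -1, μ(3) = -1, μ(4) = 0, μ(5) = -1, μ(6) = 1, μ(7) = -1, μ(8) = 0, μ(9) = 0, μ(10) = 1, μ(11) = -1, μ(12) = 0, μ(13) = -1, μ(14) = 1, μ(15) = 1, μ(16) = 0, μ(17) = -1, μ(18) = 0, μ(19) = -1. Summing all 19 values: -3. (Mertens function M(x) = Σ_{n ≤ x} μ(n); on average M(x) should be small (PNT ⟺ M(x) = o(x)).)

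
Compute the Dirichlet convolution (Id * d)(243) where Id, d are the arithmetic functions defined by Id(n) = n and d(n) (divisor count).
(Id * d)(243) = 543

Divisors of 243: [1, 3, 9, 27, 81, 243]. For each d | 243:
  d = 1: Id(1) · d(243/1) = 1 · 6 = 6
  d = 3: Id(3) · d(243/3) = 3 · 5 = 15
  d = 9: Id(9) · d(243/9) = 9 · 4 = 36
  d = 27: Id(27) · d(243/27) = 27 · 3 = 81
  d = 81: Id(81) · d(243/81) = 81 · 2 = 162
  d = 243: Id(243) · d(243/243) = 243 · 1 = 243
Summing: (Id * d)(243) = 6 + 15 + 36 + 81 + 162 + 243 = 543.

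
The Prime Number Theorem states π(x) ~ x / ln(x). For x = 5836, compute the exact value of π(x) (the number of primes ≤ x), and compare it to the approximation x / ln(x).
π(5836) = 765;  x/ln(x) ≈ 672.99;  relative error ≈ 12.03%.

Directly count primes up to 5836: π(5836) = 765. The PNT approximation gives 5836/ln(5836) ≈ 5836/8.67180 ≈ 672.99. Relative error (π(x) − x/ln(x)) / π(x) ≈ 12.03%; the approximation is known to undercount slightly (Li(x) is a better estimate).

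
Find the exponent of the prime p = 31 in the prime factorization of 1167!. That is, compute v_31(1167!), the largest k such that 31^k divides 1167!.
v_31(1167!) = 38

Legendre's formula: v_p(n!) = Σ_{k ≥ 1} ⌊n / p^k⌋. For p = 31, n = 1167, the terms are:
  ⌊1167/31^1⌋ = ⌊1167/31⌋ = 37
  ⌊1167/31^2⌋ = ⌊1167/961⌋ = 1
(the next term ⌊1167/31^3⌋ = 0, terminating the sum). Summing: v_31(1167!) = 37 + 1 = 38.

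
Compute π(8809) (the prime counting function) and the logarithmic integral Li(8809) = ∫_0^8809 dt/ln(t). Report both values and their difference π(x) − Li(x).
π(8809) = 1097;  Li(8809) ≈ 1115.95;  π(x) − Li(x) ≈ -18.95.

Direct count of primes ≤ 8809 gives π(8809) = 1097. Numerical evaluation of the logarithmic integral gives Li(8809) ≈ 1115.95. The difference π(x) − Li(x) ≈ -18.95 is typically negative for small/moderate x (Li(x) overestimates), though Littlewood's theorem shows this sign changes infinitely often.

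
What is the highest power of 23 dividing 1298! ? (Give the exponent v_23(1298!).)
v_23(1298!) = 58

Legendre's formula: v_p(n!) = Σ_{k ≥ 1} ⌊n / p^k⌋. For p = 23, n = 1298, the terms are:
  ⌊1298/23^1⌋ = ⌊1298/23⌋ = 56
  ⌊1298/23^2⌋ = ⌊1298/529⌋ = 2
(the next term ⌊1298/23^3⌋ = 0, terminating the sum). Summing: v_23(1298!) = 56 + 2 = 58.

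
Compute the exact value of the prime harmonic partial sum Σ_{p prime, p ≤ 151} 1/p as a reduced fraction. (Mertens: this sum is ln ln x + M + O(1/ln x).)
Σ 1/p = 426559540131011718238816115585684956391671166781102121476137/225319534991831177328890236228992001350685163362356544091910

π(151) = 36, so the primes ≤ 151 are [2, 3, 5, 7, 11, 13, 17, 19, 23, 29, 31, 37, 41, 43, 47, 53, 59, 61, 67, 71, 73, 79, 83, 89, 97, 101, 103, 107, 109, 113, 127, 131, 137, 139, 149, 151]. Summing 1/p over these primes: 426559540131011718238816115585684956391671166781102121476137/225319534991831177328890236228992001350685163362356544091910 ≈ 1.8931. Mertens estimate ln ln(151) + 0.2615 ≈ 1.8744.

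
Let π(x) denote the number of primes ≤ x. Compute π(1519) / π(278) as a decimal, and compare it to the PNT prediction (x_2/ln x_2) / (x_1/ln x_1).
π(1519)/π(278) = 240/59 ≈ 4.0678;  PNT prediction ≈ 4.1974.

π(278) = 59 and π(1519) = 240, so π(1519)/π(278) ≈ 4.0678. The PNT-predicted ratio is (1519/ln(1519)) / (278/ln(278)) ≈ 4.1974. The two agree to within a few percent, as expected.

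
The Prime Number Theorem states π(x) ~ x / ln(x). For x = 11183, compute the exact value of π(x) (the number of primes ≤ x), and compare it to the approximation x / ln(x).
π(11183) = 1355;  x/ln(x) ≈ 1199.62;  relative error ≈ 11.47%.

Directly count primes up to 11183: π(11183) = 1355. The PNT approximation gives 11183/ln(11183) ≈ 11183/9.32215 ≈ 1199.62. Relative error (π(x) − x/ln(x)) / π(x) ≈ 11.47%; the approximation is known to undercount slightly (Li(x) is a better estimate).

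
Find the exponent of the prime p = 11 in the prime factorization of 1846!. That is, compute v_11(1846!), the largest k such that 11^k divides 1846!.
v_11(1846!) = 183

Legendre's formula: v_p(n!) = Σ_{k ≥ 1} ⌊n / p^k⌋. For p = 11, n = 1846, the terms are:
  ⌊1846/11^1⌋ = ⌊1846/11⌋ = 167
  ⌊1846/11^2⌋ = ⌊1846/121⌋ = 15
  ⌊1846/11^3⌋ = ⌊1846/1331⌋ = 1
(the next term ⌊1846/11^4⌋ = 0, terminating the sum). Summing: v_11(1846!) = 167 + 15 + 1 = 183.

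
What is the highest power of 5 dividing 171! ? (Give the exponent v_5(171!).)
v_5(171!) = 41

Legendre's formula: v_p(n!) = Σ_{k ≥ 1} ⌊n / p^k⌋. For p = 5, n = 171, the terms are:
  ⌊171/5^1⌋ = ⌊171/5⌋ = 34
  ⌊171/5^2⌋ = ⌊171/25⌋ = 6
  ⌊171/5^3⌋ = ⌊171/125⌋ = 1
(the next term ⌊171/5^4⌋ = 0, terminating the sum). Summing: v_5(171!) = 34 + 6 + 1 = 41.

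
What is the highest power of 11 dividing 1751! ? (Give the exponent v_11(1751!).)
v_11(1751!) = 174

Legendre's formula: v_p(n!) = Σ_{k ≥ 1} ⌊n / p^k⌋. For p = 11, n = 1751, the terms are:
  ⌊1751/11^1⌋ = ⌊1751/11⌋ = 159
  ⌊1751/11^2⌋ = ⌊1751/121⌋ = 14
  ⌊1751/11^3⌋ = ⌊1751/1331⌋ = 1
(the next term ⌊1751/11^4⌋ = 0, terminating the sum). Summing: v_11(1751!) = 159 + 14 + 1 = 174.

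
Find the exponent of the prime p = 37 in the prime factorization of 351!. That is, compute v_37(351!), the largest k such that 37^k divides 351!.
v_37(351!) = 9

Legendre's formula: v_p(n!) = Σ_{k ≥ 1} ⌊n / p^k⌋. For p = 37, n = 351, the terms are:
  ⌊351/37^1⌋ = ⌊351/37⌋ = 9
(the next term ⌊351/37^2⌋ = 0, terminating the sum). Summing: v_37(351!) = 9 = 9.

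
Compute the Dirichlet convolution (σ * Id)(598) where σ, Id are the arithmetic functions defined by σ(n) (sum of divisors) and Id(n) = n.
(σ * Id)(598) = 6345

Divisors of 598: [1, 2, 13, 23, 26, 46, 299, 598]. For each d | 598:
  d = 1: σ(1) · Id(598/1) = 1 · 598 = 598
  d = 2: σ(2) · Id(598/2) = 3 · 299 = 897
  d = 13: σ(13) · Id(598/13) = 14 · 46 = 644
  d = 23: σ(23) · Id(598/23) = 24 · 26 = 624
  d = 26: σ(26) · Id(598/26) = 42 · 23 = 966
  d = 46: σ(46) · Id(598/46) = 72 · 13 = 936
  d = 299: σ(299) · Id(598/299) = 336 · 2 = 672
  d = 598: σ(598) · Id(598/598) = 1008 · 1 = 1008
Summing: (σ * Id)(598) = 598 + 897 + 644 + 624 + 966 + 936 + 672 + 1008 = 6345.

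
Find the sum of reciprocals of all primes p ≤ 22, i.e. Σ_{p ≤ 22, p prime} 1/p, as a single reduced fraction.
Σ 1/p = 14117683/9699690

π(22) = 8, so the primes ≤ 22 are [2, 3, 5, 7, 11, 13, 17, 19]. Summing 1/p over these primes: 14117683/9699690 ≈ 1.4555. Mertens estimate ln ln(22) + 0.2615 ≈ 1.3900.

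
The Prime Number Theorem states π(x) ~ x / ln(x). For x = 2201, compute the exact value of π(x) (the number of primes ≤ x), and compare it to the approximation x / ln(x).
π(2201) = 327;  x/ln(x) ≈ 285.97;  relative error ≈ 12.55%.

Directly count primes up to 2201: π(2201) = 327. The PNT approximation gives 2201/ln(2201) ≈ 2201/7.69667 ≈ 285.97. Relative error (π(x) − x/ln(x)) / π(x) ≈ 12.55%; the approximation is known to undercount slightly (Li(x) is a better estimate).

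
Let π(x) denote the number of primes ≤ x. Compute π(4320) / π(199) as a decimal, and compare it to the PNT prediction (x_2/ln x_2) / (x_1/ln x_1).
π(4320)/π(199) = 590/46 ≈ 12.8261;  PNT prediction ≈ 13.7271.

π(199) = 46 and π(4320) = 590, so π(4320)/π(199) ≈ 12.8261. The PNT-predicted ratio is (4320/ln(4320)) / (199/ln(199)) ≈ 13.7271. The two agree to within a few percent, as expected.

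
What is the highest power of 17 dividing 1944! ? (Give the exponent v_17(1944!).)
v_17(1944!) = 120

Legendre's formula: v_p(n!) = Σ_{k ≥ 1} ⌊n / p^k⌋. For p = 17, n = 1944, the terms are:
  ⌊1944/17^1⌋ = ⌊1944/17⌋ = 114
  ⌊1944/17^2⌋ = ⌊1944/289⌋ = 6
(the next term ⌊1944/17^3⌋ = 0, terminating the sum). Summing: v_17(1944!) = 114 + 6 = 120.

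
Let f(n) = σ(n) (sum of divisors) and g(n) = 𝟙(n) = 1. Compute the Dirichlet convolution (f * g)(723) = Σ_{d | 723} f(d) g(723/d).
(σ * 𝟙)(723) = 1215

Divisors of 723: [1, 3, 241, 723]. For each d | 723:
  d = 1: σ(1) · 𝟙(723/1) = 1 · 1 = 1
  d = 3: σ(3) · 𝟙(723/3) = 4 · 1 = 4
  d = 241: σ(241) · 𝟙(723/241) = 242 · 1 = 242
  d = 723: σ(723) · 𝟙(723/723) = 968 · 1 = 968
Summing: (σ * 𝟙)(723) = 1 + 4 + 242 + 968 = 1215.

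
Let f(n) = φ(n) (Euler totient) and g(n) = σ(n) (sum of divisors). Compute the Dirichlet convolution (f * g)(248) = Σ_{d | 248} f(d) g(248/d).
(φ * σ)(248) = 1984

Divisors of 248: [1, 2, 4, 8, 31, 62, 124, 248]. For each d | 248:
  d = 1: φ(1) · σ(248/1) = 1 · 480 = 480
  d = 2: φ(2) · σ(248/2) = 1 · 224 = 224
  d = 4: φ(4) · σ(248/4) = 2 · 96 = 192
  d = 8: φ(8) · σ(248/8) = 4 · 32 = 128
  d = 31: φ(31) · σ(248/31) = 30 · 15 = 450
  d = 62: φ(62) · σ(248/62) = 30 · 7 = 210
  d = 124: φ(124) · σ(248/124) = 60 · 3 = 180
  d = 248: φ(248) · σ(248/248) = 120 · 1 = 120
Summing: (φ * σ)(248) = 480 + 224 + 192 + 128 + 450 + 210 + 180 + 120 = 1984.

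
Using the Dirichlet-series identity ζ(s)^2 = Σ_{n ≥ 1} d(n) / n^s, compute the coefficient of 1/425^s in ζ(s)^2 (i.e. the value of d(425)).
d(425) = 6

ζ(s)^2 = (Σ 1/m^s)(Σ 1/k^s). The coefficient of 1/n^s in the product is the number of ordered pairs (m, k) with mk = n, which equals d(n). For n = 425, divisors are [1, 5, 17, 25, 85, 425], so d(425) = 6.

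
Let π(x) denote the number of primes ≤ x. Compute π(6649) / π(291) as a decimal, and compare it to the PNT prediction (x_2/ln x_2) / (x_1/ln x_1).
π(6649)/π(291) = 856/61 ≈ 14.0328;  PNT prediction ≈ 14.7268.

π(291) = 61 and π(6649) = 856, so π(6649)/π(291) ≈ 14.0328. The PNT-predicted ratio is (6649/ln(6649)) / (291/ln(291)) ≈ 14.7268. The two agree to within a few percent, as expected.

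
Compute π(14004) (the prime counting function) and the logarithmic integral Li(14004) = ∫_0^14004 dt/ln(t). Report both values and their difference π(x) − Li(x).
π(14004) = 1652;  Li(14004) ≈ 1672.68;  π(x) − Li(x) ≈ -20.68.

Direct count of primes ≤ 14004 gives π(14004) = 1652. Numerical evaluation of the logarithmic integral gives Li(14004) ≈ 1672.68. The difference π(x) − Li(x) ≈ -20.68 is typically negative for small/moderate x (Li(x) overestimates), though Littlewood's theorem shows this sign changes infinitely often.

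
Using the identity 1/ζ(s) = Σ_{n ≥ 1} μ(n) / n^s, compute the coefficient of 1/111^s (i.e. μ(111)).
μ(111) = 1

Factor n = 111 = 3 · 37. μ(n) = 0 if any exponent ≥ 2 (not squarefree); otherwise μ(n) = (−1)^{ω(n)} where ω(n) is the number of distinct prime factors. Applying: μ(111) = 1.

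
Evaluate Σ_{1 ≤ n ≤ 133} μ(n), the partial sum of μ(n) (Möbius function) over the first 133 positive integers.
Σ_{n ≤ 133} μ(n) = -2

Compute μ(n) for each 1 ≤ n ≤ 133: μ(1) = 1, μ(2) = -1, μ(3) = -1, μ(4) = 0, μ(5) = -1, μ(6) = 1, μ(7) = -1, μ(8) = 0, μ(9) = 0, μ(10) = 1, μ(11) = -1, μ(12) = 0, μ(13) = -1, μ(14) = 1, μ(15) = 1, μ(16) = 0, μ(17) = -1, μ(18) = 0, μ(19) = -1, μ(20) = 0, μ(21) = 1, μ(22) = 1, μ(23) = -1, μ(24) = 0, μ(25) = 0, μ(26) = 1, μ(27) = 0, μ(28) = 0, μ(29) = -1, μ(30) = -1, μ(31) = -1, μ(32) = 0, μ(33) = 1, μ(34) = 1, μ(35) = 1, μ(36) = 0, μ(37) = -1, μ(38) = 1, μ(39) = 1, μ(40) = 0, μ(41) = -1, μ(42) = -1, μ(43) = -1, μ(44) = 0, μ(45) = 0, μ(46) = 1, μ(47) = -1, μ(48) = 0, μ(49) = 0, μ(50) = 0, μ(51) = 1, μ(52) = 0, μ(53) = -1, μ(54) = 0, μ(55) = 1, μ(56) = 0, μ(57) = 1, μ(58) = 1, μ(59) = -1, μ(60) = 0, μ(61) = -1, μ(62) = 1, μ(63) = 0, μ(64) = 0, μ(65) = 1, μ(66) = -1, μ(67) = -1, μ(68) = 0, μ(69) = 1, μ(70) = -1, μ(71) = -1, μ(72) = 0, μ(73) = -1, μ(74) = 1, μ(75) = 0, μ(76) = 0, μ(77) = 1, μ(78) = -1, μ(79) = -1, μ(80) = 0, μ(81) = 0, μ(82) = 1, μ(83) = -1, μ(84) = 0, μ(85) = 1, μ(86) = 1, μ(87) = 1, μ(88) = 0, μ(89) = -1, μ(90) = 0, μ(91) = 1, μ(92) = 0, μ(93) = 1, μ(94) = 1, μ(95) = 1, μ(96) = 0, μ(97) = -1, μ(98) = 0, μ(99) = 0, μ(100) = 0, μ(101) = -1, μ(102) = -1, μ(103) = -1, μ(104) = 0, μ(105) = -1, μ(106) = 1, μ(107) = -1, μ(108) = 0, μ(109) = -1, μ(110) = -1, μ(111) = 1, μ(112) = 0, μ(113) = -1, μ(114) = -1, μ(115) = 1, μ(116) = 0, μ(117) = 0, μ(118) = 1, μ(119) = 1, μ(120) = 0, μ(121) = 0, μ(122) = 1, μ(123) = 1, μ(124) = 0, μ(125) = 0, μ(126) = 0, μ(127) = -1, μ(128) = 0, μ(129) = 1, μ(130) = -1, μ(131) = -1, μ(132) = 0, μ(133) = 1. Summing all 133 values: -2. (Mertens function M(x) = Σ_{n ≤ x} μ(n); on average M(x) should be small (PNT ⟺ M(x) = o(x)).)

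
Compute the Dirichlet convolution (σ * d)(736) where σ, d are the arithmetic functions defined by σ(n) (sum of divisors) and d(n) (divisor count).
(σ * d)(736) = 5694

Divisors of 736: [1, 2, 4, 8, 16, 23, 32, 46, 92, 184, 368, 736]. For each d | 736:
  d = 1: σ(1) · d(736/1) = 1 · 12 = 12
  d = 2: σ(2) · d(736/2) = 3 · 10 = 30
  d = 4: σ(4) · d(736/4) = 7 · 8 = 56
  d = 8: σ(8) · d(736/8) = 15 · 6 = 90
  d = 16: σ(16) · d(736/16) = 31 · 4 = 124
  d = 23: σ(23) · d(736/23) = 24 · 6 = 144
  d = 32: σ(32) · d(736/32) = 63 · 2 = 126
  d = 46: σ(46) · d(736/46) = 72 · 5 = 360
  d = 92: σ(92) · d(736/92) = 168 · 4 = 672
  d = 184: σ(184) · d(736/184) = 360 · 3 = 1080
  d = 368: σ(368) · d(736/368) = 744 · 2 = 1488
  d = 736: σ(736) · d(736/736) = 1512 · 1 = 1512
Summing: (σ * d)(736) = 12 + 30 + 56 + 90 + 124 + 144 + 126 + 360 + 672 + 1080 + 1488 + 1512 = 5694.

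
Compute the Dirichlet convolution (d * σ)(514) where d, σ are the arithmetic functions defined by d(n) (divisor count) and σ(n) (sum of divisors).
(d * σ)(514) = 1300

Divisors of 514: [1, 2, 257, 514]. For each d | 514:
  d = 1: d(1) · σ(514/1) = 1 · 774 = 774
  d = 2: d(2) · σ(514/2) = 2 · 258 = 516
  d = 257: d(257) · σ(514/257) = 2 · 3 = 6
  d = 514: d(514) · σ(514/514) = 4 · 1 = 4
Summing: (d * σ)(514) = 774 + 516 + 6 + 4 = 1300.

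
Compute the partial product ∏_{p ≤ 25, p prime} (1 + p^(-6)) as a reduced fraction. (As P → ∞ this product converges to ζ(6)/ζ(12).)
∏ = 1528148900144746288585670319214284020/1502467574555591484127420211226932553

The primes p ≤ 25 are [2, 3, 5, 7, 11, 13, 17, 19, 23]. For each, (1 + 1/p^6) = (p^6 + 1)/p^6. Multiplying these fractions over p ∈ [2, 3, 5, 7, 11, 13, 17, 19, 23] gives 1528148900144746288585670319214284020/1502467574555591484127420211226932553. (In the limit P → ∞ this tends to ζ(6)/ζ(12).)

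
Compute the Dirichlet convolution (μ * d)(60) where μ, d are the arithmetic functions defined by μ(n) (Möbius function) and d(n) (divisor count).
(μ * d)(60) = 1

Divisors of 60: [1, 2, 3, 4, 5, 6, 10, 12, 15, 20, 30, 60]. For each d | 60:
  d = 1: μ(1) · d(60/1) = 1 · 12 = 12
  d = 2: μ(2) · d(60/2) = -1 · 8 = -8
  d = 3: μ(3) · d(60/3) = -1 · 6 = -6
  d = 4: μ(4) · d(60/4) = 0 · 4 = 0
  d = 5: μ(5) · d(60/5) = -1 · 6 = -6
  d = 6: μ(6) · d(60/6) = 1 · 4 = 4
  d = 10: μ(10) · d(60/10) = 1 · 4 = 4
  d = 12: μ(12) · d(60/12) = 0 · 2 = 0
  d = 15: μ(15) · d(60/15) = 1 · 3 = 3
  d = 20: μ(20) · d(60/20) = 0 · 2 = 0
  d = 30: μ(30) · d(60/30) = -1 · 2 = -2
  d = 60: μ(60) · d(60/60) = 0 · 1 = 0
Summing: (μ * d)(60) = 12 + -8 + -6 + 0 + -6 + 4 + 4 + 0 + 3 + 0 + -2 + 0 = 1.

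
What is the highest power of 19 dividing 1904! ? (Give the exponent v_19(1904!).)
v_19(1904!) = 105

Legendre's formula: v_p(n!) = Σ_{k ≥ 1} ⌊n / p^k⌋. For p = 19, n = 1904, the terms are:
  ⌊1904/19^1⌋ = ⌊1904/19⌋ = 100
  ⌊1904/19^2⌋ = ⌊1904/361⌋ = 5
(the next term ⌊1904/19^3⌋ = 0, terminating the sum). Summing: v_19(1904!) = 100 + 5 = 105.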